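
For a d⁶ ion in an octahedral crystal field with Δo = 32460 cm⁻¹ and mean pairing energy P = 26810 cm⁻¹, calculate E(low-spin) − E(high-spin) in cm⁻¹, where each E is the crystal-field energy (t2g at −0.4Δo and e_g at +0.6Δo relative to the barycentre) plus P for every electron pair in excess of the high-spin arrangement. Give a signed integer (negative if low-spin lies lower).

In the high-spin limit (t2g^4 e_g^2) the orbital term is -0.4Δo = -12984 cm⁻¹, with no excess pairing.
For low-spin the configuration is t2g^6 e_g^0: orbital energy -2.4 × 32460 = -77904 cm⁻¹, and 2 additional pairs relative to high-spin add 53620 cm⁻¹, giving -24284 cm⁻¹.
The difference is -24284 − (-12984) = -11300 cm⁻¹, so low-spin lies lower.

-11300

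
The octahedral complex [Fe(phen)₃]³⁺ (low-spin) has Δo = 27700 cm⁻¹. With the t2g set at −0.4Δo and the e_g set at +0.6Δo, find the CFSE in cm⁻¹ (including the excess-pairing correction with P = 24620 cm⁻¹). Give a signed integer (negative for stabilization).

-6160

phen is neutral, so the +3 overall charge sits on Fe: oxidation state +3.
Fe³⁺: group 8, so d-count = 8 − 3 = 5.
Configuration: t2g^5 e_g^0.
The orbital stabilization is -2.0Δo = -2.0 × 27700 = -55400 cm⁻¹.
High-spin d⁵ would be t2g^3 e_g^2 with 0 pairs; low-spin has 2, so 2 excess pairs cost +2P = +49240 cm⁻¹.
Net CFSE = -55400 + 49240 = -6160 cm⁻¹.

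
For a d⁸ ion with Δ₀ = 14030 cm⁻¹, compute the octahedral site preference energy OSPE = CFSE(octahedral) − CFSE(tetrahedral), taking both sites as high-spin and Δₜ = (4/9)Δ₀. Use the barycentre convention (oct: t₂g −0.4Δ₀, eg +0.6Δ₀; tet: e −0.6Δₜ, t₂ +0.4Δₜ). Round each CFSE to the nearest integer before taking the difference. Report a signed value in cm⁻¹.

-11848

Octahedral (high-spin): t₂g⁶ eg², CFSE = 6(−0.4) + 2(+0.6) = -1.2Δ₀ = -1.2 × 14030 = -16836 cm⁻¹.
In a tetrahedral site the filling is e⁴ t₂⁴: CFSE(tet) = -0.8Δₜ = -0.8 × (4/9)(14030) = -4988 cm⁻¹.
OSPE = -16836 − (-4988) = -11848 cm⁻¹.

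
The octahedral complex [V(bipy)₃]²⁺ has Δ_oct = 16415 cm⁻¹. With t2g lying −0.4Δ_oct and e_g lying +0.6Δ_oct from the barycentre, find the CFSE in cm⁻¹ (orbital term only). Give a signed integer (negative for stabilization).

bipy is neutral, so the +2 overall charge sits on V: oxidation state +2.
Group 5 minus oxidation state +2 gives a d³ configuration for V²⁺.
Electron filling gives t2g^3 e_g^0.
The orbital stabilization is -1.2Δ_oct = -1.2 × 16415 = -19698 cm⁻¹.

-19698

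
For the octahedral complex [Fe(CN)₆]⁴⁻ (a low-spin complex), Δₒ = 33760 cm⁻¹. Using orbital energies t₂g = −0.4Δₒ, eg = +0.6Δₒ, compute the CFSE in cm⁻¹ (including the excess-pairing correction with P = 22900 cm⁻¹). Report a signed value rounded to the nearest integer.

-35224

Each CN⁻ contributes -1; 6 × (-1) = -6. With overall charge -4, Fe is in the +2 oxidation state.
Fe is in group 8, so Fe²⁺ is d⁶ (8 − 2 = 6).
The d⁶ electrons fill as t₂g⁶ eg⁰.
Orbital CFSE = 6(-0.4) + 0(0.6) = -2.4Δₒ = -2.4 × 33760 = -81024 cm⁻¹.
Relative to high-spin t₂g⁴ eg² (1 paired), the low-spin configuration has 2 additional pairs, contributing +2 × 22900 = +45800 cm⁻¹.
Net CFSE = -81024 + 45800 = -35224 cm⁻¹.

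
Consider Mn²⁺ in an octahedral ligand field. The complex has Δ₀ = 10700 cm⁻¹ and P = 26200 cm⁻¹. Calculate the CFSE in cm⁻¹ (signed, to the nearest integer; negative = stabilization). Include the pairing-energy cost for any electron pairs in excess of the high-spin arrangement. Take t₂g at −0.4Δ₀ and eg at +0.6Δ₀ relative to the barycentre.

Group 7 minus oxidation state +2 gives a d⁵ configuration for Mn²⁺.
Here Δ₀ < P (10700 < 26200), so the high-spin state is favoured.
Filling d⁵ accordingly: t₂g³ eg².
Orbital CFSE = 0.0Δ₀ = 0.0 × 10700 = 0 cm⁻¹.
High-spin has no excess pairs, so no pairing correction applies.

0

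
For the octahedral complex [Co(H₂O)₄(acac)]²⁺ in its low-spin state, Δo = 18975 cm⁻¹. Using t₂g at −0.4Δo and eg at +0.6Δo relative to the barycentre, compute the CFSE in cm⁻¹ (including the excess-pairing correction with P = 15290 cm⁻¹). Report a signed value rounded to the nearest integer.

-14960

Ligand charges: 4×(+0) from H₂O and 1×(-1) from acac⁻ sum to -1; with overall charge +2, Co is +3.
Co sits in group 9; removing 3 electrons leaves Co³⁺ with 9 − 3 = 6 d electrons.
Configuration: t₂g⁶ eg⁰.
The orbital stabilization is -2.4Δo = -2.4 × 18975 = -45540 cm⁻¹.
Pairing penalty: 3 pairs vs 1 in the high-spin reference → 2 extra × P = 30580 cm⁻¹.
Combining: -45540 + 30580 = -14960 cm⁻¹.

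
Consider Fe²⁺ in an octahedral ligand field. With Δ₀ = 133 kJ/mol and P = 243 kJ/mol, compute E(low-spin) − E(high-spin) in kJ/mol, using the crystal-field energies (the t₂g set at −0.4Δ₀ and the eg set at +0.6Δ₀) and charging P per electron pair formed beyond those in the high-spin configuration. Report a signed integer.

Fe²⁺: group 8, so d-count = 8 − 2 = 6.
In the high-spin limit (t₂g⁴ eg²) the orbital term is -0.4Δ₀ = -53 kJ/mol, with no excess pairing.
Low-spin t₂g⁶ eg⁰ gives -2.4Δ₀ = -319 kJ/mol, but forming 2 extra pairs costs 2P = 486 kJ/mol, so E(LS) = -319 + 486 = 167 kJ/mol.
Thus E(LS) − E(HS) = 220 kJ/mol.

220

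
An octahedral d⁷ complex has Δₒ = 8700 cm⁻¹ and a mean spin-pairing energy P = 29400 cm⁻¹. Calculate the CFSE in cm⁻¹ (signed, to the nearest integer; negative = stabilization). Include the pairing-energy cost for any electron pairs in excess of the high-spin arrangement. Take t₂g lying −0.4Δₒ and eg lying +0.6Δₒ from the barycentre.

-6960

With Δₒ < P the complex is high-spin.
That gives t₂g⁵ eg².
Orbital CFSE = -0.8Δₒ = -0.8 × 8700 = -6960 cm⁻¹.
High-spin has no excess pairs, so no pairing correction applies.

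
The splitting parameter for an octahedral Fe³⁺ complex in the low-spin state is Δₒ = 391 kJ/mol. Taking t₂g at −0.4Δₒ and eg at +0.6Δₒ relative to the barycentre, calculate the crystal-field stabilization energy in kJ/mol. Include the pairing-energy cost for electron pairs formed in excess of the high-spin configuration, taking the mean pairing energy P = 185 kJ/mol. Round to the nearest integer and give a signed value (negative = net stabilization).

-412

Fe sits in group 8; removing 3 electrons leaves Fe³⁺ with 8 − 3 = 5 d electrons.
Electron filling gives t₂g⁵ eg⁰.
The orbital stabilization is -2.0Δₒ = -2.0 × 391 = -782 kJ/mol.
High-spin d⁵ would be t₂g³ eg² with 0 pairs; low-spin has 2, so 2 excess pairs cost +2P = +370 kJ/mol.
Overall CFSE = -782 + 370 = -412 kJ/mol.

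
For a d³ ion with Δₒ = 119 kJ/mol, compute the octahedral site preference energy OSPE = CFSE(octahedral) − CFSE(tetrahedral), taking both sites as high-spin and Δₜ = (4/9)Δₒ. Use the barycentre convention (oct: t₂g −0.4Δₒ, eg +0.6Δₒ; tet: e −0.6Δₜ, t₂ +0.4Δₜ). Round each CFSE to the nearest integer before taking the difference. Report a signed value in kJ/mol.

Octahedral high-spin t₂g³ eg⁰: CFSE = -1.2 × 119 = -143 kJ/mol.
Tetrahedral: e² t₂¹, CFSE = 2(−0.6) + 1(+0.4) = -0.8Δₜ = -0.8 × (4/9) × 119 = -42 kJ/mol.
OSPE = CFSE(oct) − CFSE(tet) = -143 − (-42) = -101 kJ/mol.

-101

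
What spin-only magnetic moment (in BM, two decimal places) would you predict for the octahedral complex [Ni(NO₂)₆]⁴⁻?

2.83 BM

Each NO₂⁻ contributes -1; 6 × (-1) = -6. With overall charge -4, Ni is in the +2 oxidation state.
Ni is in group 10, so Ni²⁺ is d⁸ (10 − 2 = 8).
Configuration: t2g^6 e_g^2 → 2 unpaired electrons.
μ(spin-only) = √[2(2+2)] = √8 ≈ 2.83 BM.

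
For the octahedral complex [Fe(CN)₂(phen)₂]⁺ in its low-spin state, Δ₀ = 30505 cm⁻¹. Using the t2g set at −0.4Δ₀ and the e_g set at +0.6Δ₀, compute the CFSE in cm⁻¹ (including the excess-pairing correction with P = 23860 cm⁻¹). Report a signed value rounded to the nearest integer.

-13290

Ligand charges: 2×(-1) from CN⁻ and 2×(+0) from phen sum to -2; with overall charge +1, Fe is +3.
Fe sits in group 8; removing 3 electrons leaves Fe³⁺ with 8 − 3 = 5 d electrons.
Configuration: t2g^5 e_g^0.
The orbital stabilization is -2.0Δ₀ = -2.0 × 30505 = -61010 cm⁻¹.
High-spin d⁵ would be t2g^3 e_g^2 with 0 pairs; low-spin has 2, so 2 excess pairs cost +2P = +47720 cm⁻¹.
Combining: -61010 + 47720 = -13290 cm⁻¹.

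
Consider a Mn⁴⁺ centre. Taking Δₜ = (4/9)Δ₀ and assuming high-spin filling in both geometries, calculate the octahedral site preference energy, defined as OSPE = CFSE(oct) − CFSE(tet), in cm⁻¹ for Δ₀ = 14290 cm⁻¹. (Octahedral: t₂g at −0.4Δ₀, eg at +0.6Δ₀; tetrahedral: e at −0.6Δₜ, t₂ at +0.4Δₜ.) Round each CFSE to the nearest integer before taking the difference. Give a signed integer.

Mn is in group 7, so Mn⁴⁺ is d³ (7 − 4 = 3).
Octahedral high-spin t₂g³ eg⁰: CFSE = -1.2 × 14290 = -17148 cm⁻¹.
In a tetrahedral site the filling is e² t₂¹: CFSE(tet) = -0.8Δₜ = -0.8 × (4/9)(14290) = -5081 cm⁻¹.
Subtracting, OSPE = -17148 − (-5081) = -12067 cm⁻¹.

-12067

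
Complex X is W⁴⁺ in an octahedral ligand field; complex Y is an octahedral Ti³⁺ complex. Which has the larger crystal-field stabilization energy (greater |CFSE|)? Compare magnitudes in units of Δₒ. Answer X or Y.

X: W sits in group 6; removing 4 electrons leaves W⁴⁺ with 6 − 4 = 2 d electrons; t2g^2 e_g^0, CFSE = -0.8Δₒ.
Y: Ti is in group 4, so Ti³⁺ is d¹ (4 − 3 = 1); For octahedral d¹ the high- and low-spin configurations coincide; t₂g¹ eg⁰, CFSE = -0.4Δₒ.
So X has the larger |CFSE|.

X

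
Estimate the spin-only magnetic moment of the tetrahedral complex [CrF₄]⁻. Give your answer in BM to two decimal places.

3.87 BM

Each F⁻ contributes -1; 4 × (-1) = -4. With overall charge -1, Cr is in the +3 oxidation state.
Cr³⁺: group 6, so d-count = 6 − 3 = 3.
Tetrahedral splitting is small, so the complex is high-spin.
Configuration: e² t₂¹ → 3 unpaired electrons.
μ(spin-only) = √[3(3+2)] = √15 ≈ 3.87 BM.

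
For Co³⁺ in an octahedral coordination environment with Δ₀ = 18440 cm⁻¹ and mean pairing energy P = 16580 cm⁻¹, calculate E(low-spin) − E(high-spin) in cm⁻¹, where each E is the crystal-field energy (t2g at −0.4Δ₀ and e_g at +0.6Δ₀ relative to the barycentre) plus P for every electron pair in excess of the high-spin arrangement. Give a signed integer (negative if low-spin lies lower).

-3720

Co is in group 9, so Co³⁺ is d⁶ (9 − 3 = 6).
In the high-spin limit (t2g^4 e_g^2) the orbital term is -0.4Δ₀ = -7376 cm⁻¹, with no excess pairing.
Low-spin: t2g^6 e_g^0, orbital CFSE = -2.4Δ₀ = -44256 cm⁻¹; plus 2 excess pairs × P = +33160 cm⁻¹; total -11096 cm⁻¹.
Thus E(LS) − E(HS) = -3720 cm⁻¹.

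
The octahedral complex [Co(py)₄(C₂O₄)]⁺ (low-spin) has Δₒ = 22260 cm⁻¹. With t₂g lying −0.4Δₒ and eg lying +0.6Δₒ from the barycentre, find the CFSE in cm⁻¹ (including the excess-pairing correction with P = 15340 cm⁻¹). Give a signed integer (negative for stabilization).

Ligand charges: 4×(+0) from py and 1×(-2) from C₂O₄²⁻ sum to -2; with overall charge +1, Co is +3.
Co³⁺: group 9, so d-count = 9 − 3 = 6.
Electron filling gives t₂g⁶ eg⁰.
Orbital CFSE = 6(-0.4) + 0(0.6) = -2.4Δₒ = -2.4 × 22260 = -53424 cm⁻¹.
High-spin d⁶ would be t₂g⁴ eg² with 1 pair; low-spin has 3, so 2 excess pairs cost +2P = +30680 cm⁻¹.
Combining: -53424 + 30680 = -22744 cm⁻¹.

-22744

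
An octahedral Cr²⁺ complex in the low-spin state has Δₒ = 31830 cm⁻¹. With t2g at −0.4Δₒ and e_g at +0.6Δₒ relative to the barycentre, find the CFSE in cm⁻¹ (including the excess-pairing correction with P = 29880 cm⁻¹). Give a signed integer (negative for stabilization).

-21048

Group 6 minus oxidation state +2 gives a d⁴ configuration for Cr²⁺.
Electron filling gives t2g^4 e_g^0.
The orbital stabilization is -1.6Δₒ = -1.6 × 31830 = -50928 cm⁻¹.
Pairing penalty: 1 pair vs 0 in the high-spin reference → 1 extra × P = 29880 cm⁻¹.
Combining: -50928 + 29880 = -21048 cm⁻¹.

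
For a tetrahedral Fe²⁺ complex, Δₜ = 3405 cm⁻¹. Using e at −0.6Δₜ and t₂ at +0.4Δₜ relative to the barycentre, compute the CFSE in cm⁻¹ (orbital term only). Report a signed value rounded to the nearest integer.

Fe sits in group 8; removing 2 electrons leaves Fe²⁺ with 8 − 2 = 6 d electrons.
Tetrahedral splitting is small, so the complex is high-spin.
The d⁶ electrons fill as e³ t₂³.
Orbital CFSE = 3(-0.6) + 3(0.4) = -0.6Δₜ = -0.6 × 3405 = -2043 cm⁻¹.

-2043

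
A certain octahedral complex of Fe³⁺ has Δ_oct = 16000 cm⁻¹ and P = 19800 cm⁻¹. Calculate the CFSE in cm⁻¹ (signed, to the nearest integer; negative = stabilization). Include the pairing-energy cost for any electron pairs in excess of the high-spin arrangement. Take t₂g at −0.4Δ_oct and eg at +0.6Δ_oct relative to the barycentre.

0

Group 8 minus oxidation state +3 gives a d⁵ configuration for Fe³⁺.
Since Δ_oct = 16000 cm⁻¹ < P = 19800 cm⁻¹, the complex adopts the high-spin configuration.
Filling d⁵ accordingly: t₂g³ eg².
Orbital CFSE = 0.0Δ_oct = 0.0 × 16000 = 0 cm⁻¹.
High-spin has no excess pairs, so no pairing correction applies.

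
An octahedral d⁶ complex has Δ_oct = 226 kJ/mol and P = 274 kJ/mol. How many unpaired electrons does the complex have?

With Δ_oct < P the complex is high-spin.
Configuration: t₂g⁴ eg².
Unpaired electrons: 4.

4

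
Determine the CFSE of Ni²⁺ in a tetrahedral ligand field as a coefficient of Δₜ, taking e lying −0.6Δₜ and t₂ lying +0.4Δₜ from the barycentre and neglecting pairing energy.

-0.8 Δₜ

Ni sits in group 10; removing 2 electrons leaves Ni²⁺ with 10 − 2 = 8 d electrons.
With tetrahedral geometry the complex is necessarily high-spin.
Configuration: e⁴ t₂⁴.
CFSE = 4(-0.6Δₜ) + 4(0.4Δₜ) = -2.4Δₜ + 1.6Δₜ = -0.8Δₜ.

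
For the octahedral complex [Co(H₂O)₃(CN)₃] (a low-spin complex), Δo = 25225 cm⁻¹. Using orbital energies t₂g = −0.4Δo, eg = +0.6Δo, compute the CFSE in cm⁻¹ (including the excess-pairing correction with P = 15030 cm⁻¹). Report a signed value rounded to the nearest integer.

-30480

Ligand charges: 3×(+0) from H₂O and 3×(-1) from CN⁻ sum to -3; with overall charge +0, Co is +3.
Group 9 minus oxidation state +3 gives a d⁶ configuration for Co³⁺.
The d⁶ electrons fill as t₂g⁶ eg⁰.
Orbital CFSE = 6(-0.4) + 0(0.6) = -2.4Δo = -2.4 × 25225 = -60540 cm⁻¹.
High-spin d⁶ would be t₂g⁴ eg² with 1 pair; low-spin has 3, so 2 excess pairs cost +2P = +30060 cm⁻¹.
Combining: -60540 + 30060 = -30480 cm⁻¹.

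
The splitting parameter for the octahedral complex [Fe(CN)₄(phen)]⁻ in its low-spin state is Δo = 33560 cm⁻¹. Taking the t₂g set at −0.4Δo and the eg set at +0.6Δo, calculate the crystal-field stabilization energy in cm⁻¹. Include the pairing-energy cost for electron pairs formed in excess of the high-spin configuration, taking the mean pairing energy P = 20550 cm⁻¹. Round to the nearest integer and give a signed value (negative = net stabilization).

-26020

Ligand charges: 4×(-1) from CN⁻ and 1×(+0) from phen sum to -4; with overall charge -1, Fe is +3.
Fe³⁺: group 8, so d-count = 8 − 3 = 5.
Electron filling gives t₂g⁵ eg⁰.
Orbital CFSE = 5(-0.4) + 0(0.6) = -2.0Δo = -2.0 × 33560 = -67120 cm⁻¹.
Relative to high-spin t₂g³ eg² (0 paired), the low-spin configuration has 2 additional pairs, contributing +2 × 20550 = +41100 cm⁻¹.
Net CFSE = -67120 + 41100 = -26020 cm⁻¹.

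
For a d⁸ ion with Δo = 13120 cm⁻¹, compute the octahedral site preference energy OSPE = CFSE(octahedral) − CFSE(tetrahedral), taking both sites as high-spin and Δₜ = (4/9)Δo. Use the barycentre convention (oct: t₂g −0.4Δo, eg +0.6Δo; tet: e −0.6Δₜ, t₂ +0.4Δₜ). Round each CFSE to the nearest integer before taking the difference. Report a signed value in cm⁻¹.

In an octahedral site d⁸ (HS) is t2g^6 e_g^2, giving CFSE(oct) = -1.2Δo = -15744 cm⁻¹.
In a tetrahedral site the filling is e^4 t2^4: CFSE(tet) = -0.8Δₜ = -0.8 × (4/9)(13120) = -4665 cm⁻¹.
OSPE = CFSE(oct) − CFSE(tet) = -15744 − (-4665) = -11079 cm⁻¹.

-11079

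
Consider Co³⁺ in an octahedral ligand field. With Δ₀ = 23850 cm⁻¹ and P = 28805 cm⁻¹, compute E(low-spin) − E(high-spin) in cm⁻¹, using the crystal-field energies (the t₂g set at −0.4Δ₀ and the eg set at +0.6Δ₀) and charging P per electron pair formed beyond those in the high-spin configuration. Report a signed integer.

9910

Co³⁺: group 9, so d-count = 9 − 3 = 6.
High-spin d⁶ fills as t₂g⁴ eg² with CFSE 4(−0.4) + 2(+0.6) = -0.4Δ₀ = -9540 cm⁻¹.
Low-spin t₂g⁶ eg⁰ gives -2.4Δ₀ = -57240 cm⁻¹, but forming 2 extra pairs costs 2P = 57610 cm⁻¹, so E(LS) = -57240 + 57610 = 370 cm⁻¹.
Thus E(LS) − E(HS) = 9910 cm⁻¹.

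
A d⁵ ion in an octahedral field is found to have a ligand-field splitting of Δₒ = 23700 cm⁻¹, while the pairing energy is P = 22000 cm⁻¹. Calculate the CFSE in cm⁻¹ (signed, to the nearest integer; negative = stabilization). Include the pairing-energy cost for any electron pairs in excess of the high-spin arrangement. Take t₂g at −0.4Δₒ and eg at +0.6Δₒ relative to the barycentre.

Here Δₒ > P (23700 > 22000), so the low-spin state is favoured.
Filling d⁵ accordingly: t₂g⁵ eg⁰.
Orbital CFSE = -2.0Δₒ = -2.0 × 23700 = -47400 cm⁻¹.
Excess pairs vs high-spin: 2 − 0 = 2; pairing cost = +44000 cm⁻¹.
Net CFSE = -47400 + 44000 = -3400 cm⁻¹.

-3400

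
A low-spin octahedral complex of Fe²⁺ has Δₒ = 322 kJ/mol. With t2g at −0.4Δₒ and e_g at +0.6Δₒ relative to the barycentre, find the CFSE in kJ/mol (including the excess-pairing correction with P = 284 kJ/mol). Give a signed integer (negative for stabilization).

Group 8 minus oxidation state +2 gives a d⁶ configuration for Fe²⁺.
Configuration: t2g^6 e_g^0.
CFSE(orbital) = 6×(-0.4Δₒ) + 0×(0.6Δₒ) = -2.4Δₒ; with Δₒ = 322 kJ/mol that is -773 kJ/mol.
Pairing penalty: 3 pairs vs 1 in the high-spin reference → 2 extra × P = 568 kJ/mol.
Overall CFSE = -773 + 568 = -205 kJ/mol.

-205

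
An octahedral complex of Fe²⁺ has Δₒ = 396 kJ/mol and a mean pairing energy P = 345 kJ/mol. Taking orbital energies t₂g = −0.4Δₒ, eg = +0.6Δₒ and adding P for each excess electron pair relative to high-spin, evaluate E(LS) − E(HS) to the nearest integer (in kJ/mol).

-102

Fe²⁺: group 8, so d-count = 8 − 2 = 6.
In the high-spin limit (t₂g⁴ eg²) the orbital term is -0.4Δₒ = -158 kJ/mol, with no excess pairing.
Low-spin: t₂g⁶ eg⁰, orbital CFSE = -2.4Δₒ = -950 kJ/mol; plus 2 excess pairs × P = +690 kJ/mol; total -260 kJ/mol.
The difference is -260 − (-158) = -102 kJ/mol, so low-spin lies lower.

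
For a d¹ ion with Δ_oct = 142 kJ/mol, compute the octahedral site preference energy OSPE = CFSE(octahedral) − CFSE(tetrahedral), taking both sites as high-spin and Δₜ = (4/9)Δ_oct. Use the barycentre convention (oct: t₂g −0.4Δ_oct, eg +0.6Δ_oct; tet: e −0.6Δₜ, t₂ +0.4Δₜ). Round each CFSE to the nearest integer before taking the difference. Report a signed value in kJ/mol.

-19

Octahedral (high-spin): t₂g¹ eg⁰, CFSE = 1(−0.4) + 0(+0.6) = -0.4Δ_oct = -0.4 × 142 = -57 kJ/mol.
Tetrahedral: e¹ t₂⁰, CFSE = 1(−0.6) + 0(+0.4) = -0.6Δₜ = -0.6 × (4/9) × 142 = -38 kJ/mol.
Subtracting, OSPE = -57 − (-38) = -19 kJ/mol.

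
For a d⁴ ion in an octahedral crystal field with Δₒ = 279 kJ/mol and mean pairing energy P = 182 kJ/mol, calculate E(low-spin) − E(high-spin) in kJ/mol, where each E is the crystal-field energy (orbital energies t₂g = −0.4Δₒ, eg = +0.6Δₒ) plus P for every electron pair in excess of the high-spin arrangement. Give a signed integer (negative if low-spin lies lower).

-97

High-spin: t₂g³ eg¹, CFSE = -0.6Δₒ = -167 kJ/mol.
For low-spin the configuration is t₂g⁴ eg⁰: orbital energy -1.6 × 279 = -446 kJ/mol, and 1 additional pair relative to high-spin adds 182 kJ/mol, giving -264 kJ/mol.
Thus E(LS) − E(HS) = -97 kJ/mol.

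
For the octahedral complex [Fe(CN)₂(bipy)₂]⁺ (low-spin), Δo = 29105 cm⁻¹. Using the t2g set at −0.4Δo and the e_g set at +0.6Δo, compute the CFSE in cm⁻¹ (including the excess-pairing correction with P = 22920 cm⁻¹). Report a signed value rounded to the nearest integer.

-12370

Ligand charges: 2×(-1) from CN⁻ and 2×(+0) from bipy sum to -2; with overall charge +1, Fe is +3.
Fe is in group 8, so Fe³⁺ is d⁵ (8 − 3 = 5).
Configuration: t2g^5 e_g^0.
Orbital CFSE = 5(-0.4) + 0(0.6) = -2.0Δo = -2.0 × 29105 = -58210 cm⁻¹.
High-spin d⁵ would be t2g^3 e_g^2 with 0 pairs; low-spin has 2, so 2 excess pairs cost +2P = +45840 cm⁻¹.
Combining: -58210 + 45840 = -12370 cm⁻¹.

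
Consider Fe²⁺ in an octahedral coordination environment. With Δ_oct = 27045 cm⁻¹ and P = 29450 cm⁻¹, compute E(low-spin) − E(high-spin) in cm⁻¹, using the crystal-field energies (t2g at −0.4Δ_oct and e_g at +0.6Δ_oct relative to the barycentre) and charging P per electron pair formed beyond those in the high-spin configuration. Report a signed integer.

Fe sits in group 8; removing 2 electrons leaves Fe²⁺ with 8 − 2 = 6 d electrons.
High-spin: t2g^4 e_g^2, CFSE = -0.4Δ_oct = -10818 cm⁻¹.
Low-spin: t2g^6 e_g^0, orbital CFSE = -2.4Δ_oct = -64908 cm⁻¹; plus 2 excess pairs × P = +58900 cm⁻¹; total -6008 cm⁻¹.
E(LS) − E(HS) = -6008 − (-10818) = 4810 cm⁻¹.

4810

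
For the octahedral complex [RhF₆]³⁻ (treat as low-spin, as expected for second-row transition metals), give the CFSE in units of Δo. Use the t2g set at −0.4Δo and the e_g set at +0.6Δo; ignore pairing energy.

-2.4 Δo

Each F⁻ contributes -1; 6 × (-1) = -6. With overall charge -3, Rh is in the +3 oxidation state.
Rh is in group 9, so Rh³⁺ is d⁶ (9 − 3 = 6).
Configuration: t2g^6 e_g^0.
CFSE = 6(-0.4Δo) + 0(0.6Δo) = -2.4Δo + 0.0Δo = -2.4Δo.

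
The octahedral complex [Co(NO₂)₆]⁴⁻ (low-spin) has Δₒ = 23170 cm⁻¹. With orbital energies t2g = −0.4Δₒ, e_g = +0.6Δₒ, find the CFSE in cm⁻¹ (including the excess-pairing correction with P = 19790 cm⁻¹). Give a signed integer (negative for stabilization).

-21916

Each NO₂⁻ contributes -1; 6 × (-1) = -6. With overall charge -4, Co is in the +2 oxidation state.
Group 9 minus oxidation state +2 gives a d⁷ configuration for Co²⁺.
The d⁷ electrons fill as t2g^6 e_g^1.
CFSE(orbital) = 6×(-0.4Δₒ) + 1×(0.6Δₒ) = -1.8Δₒ; with Δₒ = 23170 cm⁻¹ that is -41706 cm⁻¹.
High-spin d⁷ would be t2g^5 e_g^2 with 2 pairs; low-spin has 3, so 1 excess pair costs +1P = +19790 cm⁻¹.
Combining: -41706 + 19790 = -21916 cm⁻¹.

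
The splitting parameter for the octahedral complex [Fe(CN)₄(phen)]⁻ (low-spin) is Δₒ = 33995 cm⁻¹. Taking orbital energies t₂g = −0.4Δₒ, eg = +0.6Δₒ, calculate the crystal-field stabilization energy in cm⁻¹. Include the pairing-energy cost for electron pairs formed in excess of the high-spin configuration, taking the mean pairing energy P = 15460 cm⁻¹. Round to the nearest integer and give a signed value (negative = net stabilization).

-37070

Ligand charges: 4×(-1) from CN⁻ and 1×(+0) from phen sum to -4; with overall charge -1, Fe is +3.
Fe sits in group 8; removing 3 electrons leaves Fe³⁺ with 8 − 3 = 5 d electrons.
Configuration: t₂g⁵ eg⁰.
CFSE(orbital) = 5×(-0.4Δₒ) + 0×(0.6Δₒ) = -2.0Δₒ; with Δₒ = 33995 cm⁻¹ that is -67990 cm⁻¹.
Relative to high-spin t₂g³ eg² (0 paired), the low-spin configuration has 2 additional pairs, contributing +2 × 15460 = +30920 cm⁻¹.
Combining: -67990 + 30920 = -37070 cm⁻¹.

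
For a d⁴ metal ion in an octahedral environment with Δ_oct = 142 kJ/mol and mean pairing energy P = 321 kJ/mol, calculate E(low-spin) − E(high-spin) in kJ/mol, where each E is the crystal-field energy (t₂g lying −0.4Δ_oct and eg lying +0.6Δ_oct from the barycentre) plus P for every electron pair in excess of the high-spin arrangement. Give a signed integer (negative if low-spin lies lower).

179

High-spin: t₂g³ eg¹, CFSE = -0.6Δ_oct = -85 kJ/mol.
Low-spin t₂g⁴ eg⁰ gives -1.6Δ_oct = -227 kJ/mol, but forming 1 extra pair costs 1P = 321 kJ/mol, so E(LS) = -227 + 321 = 94 kJ/mol.
The difference is 94 − (-85) = 179 kJ/mol, so high-spin lies lower.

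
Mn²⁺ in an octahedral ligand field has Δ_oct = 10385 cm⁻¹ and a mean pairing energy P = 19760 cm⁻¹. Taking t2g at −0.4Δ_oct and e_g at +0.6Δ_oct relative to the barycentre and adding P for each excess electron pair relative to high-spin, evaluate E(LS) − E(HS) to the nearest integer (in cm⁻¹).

18750

Mn is in group 7, so Mn²⁺ is d⁵ (7 − 2 = 5).
High-spin d⁵ fills as t2g^3 e_g^2 with CFSE 3(−0.4) + 2(+0.6) = 0.0Δ_oct = 0 cm⁻¹.
For low-spin the configuration is t2g^5 e_g^0: orbital energy -2.0 × 10385 = -20770 cm⁻¹, and 2 additional pairs relative to high-spin add 39520 cm⁻¹, giving 18750 cm⁻¹.
E(LS) − E(HS) = 18750 − (0) = 18750 cm⁻¹.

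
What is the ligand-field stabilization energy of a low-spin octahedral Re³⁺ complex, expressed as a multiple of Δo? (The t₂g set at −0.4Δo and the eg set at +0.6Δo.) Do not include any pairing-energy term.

-1.6 Δo

Group 7 minus oxidation state +3 gives a d⁴ configuration for Re³⁺.
Configuration: t₂g⁴ eg⁰.
CFSE = 4(-0.4Δo) + 0(0.6Δo) = -1.6Δo + 0.0Δo = -1.6Δo.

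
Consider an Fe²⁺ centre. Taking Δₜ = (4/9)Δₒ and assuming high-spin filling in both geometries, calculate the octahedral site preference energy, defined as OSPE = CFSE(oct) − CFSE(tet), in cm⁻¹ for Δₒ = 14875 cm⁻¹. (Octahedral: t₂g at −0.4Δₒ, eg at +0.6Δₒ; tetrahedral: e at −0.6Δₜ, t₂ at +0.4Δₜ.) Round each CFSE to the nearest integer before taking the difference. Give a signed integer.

-1983

Fe is in group 8, so Fe²⁺ is d⁶ (8 − 2 = 6).
In an octahedral site d⁶ (HS) is t2g^4 e_g^2, giving CFSE(oct) = -0.4Δₒ = -5950 cm⁻¹.
Tetrahedral: e^3 t2^3, CFSE = 3(−0.6) + 3(+0.4) = -0.6Δₜ = -0.6 × (4/9) × 14875 = -3967 cm⁻¹.
OSPE = -5950 − (-3967) = -1983 cm⁻¹.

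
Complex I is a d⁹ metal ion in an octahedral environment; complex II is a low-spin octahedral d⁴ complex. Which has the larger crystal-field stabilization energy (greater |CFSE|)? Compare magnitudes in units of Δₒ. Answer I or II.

I: t₂g⁶ eg³, CFSE = -0.6Δₒ.
II: t₂g⁴ eg⁰, CFSE = -1.6Δₒ.
So II has the larger |CFSE|.

II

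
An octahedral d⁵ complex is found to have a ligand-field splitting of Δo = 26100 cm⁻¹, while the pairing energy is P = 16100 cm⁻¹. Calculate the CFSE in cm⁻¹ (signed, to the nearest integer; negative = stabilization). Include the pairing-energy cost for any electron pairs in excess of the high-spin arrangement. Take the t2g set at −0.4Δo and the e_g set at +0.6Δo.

-20000

With Δo > P the complex is low-spin.
That gives t2g^5 e_g^0.
Orbital CFSE = -2.0Δo = -2.0 × 26100 = -52200 cm⁻¹.
Excess pairs vs high-spin: 2 − 0 = 2; pairing cost = +32200 cm⁻¹.
Net CFSE = -52200 + 32200 = -20000 cm⁻¹.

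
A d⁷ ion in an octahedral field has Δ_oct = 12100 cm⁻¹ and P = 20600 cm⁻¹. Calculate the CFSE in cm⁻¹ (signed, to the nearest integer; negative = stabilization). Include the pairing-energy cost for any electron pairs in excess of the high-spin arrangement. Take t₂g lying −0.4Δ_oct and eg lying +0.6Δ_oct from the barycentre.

With Δ_oct < P the complex is high-spin.
That gives t₂g⁵ eg².
Orbital CFSE = -0.8Δ_oct = -0.8 × 12100 = -9680 cm⁻¹.
High-spin has no excess pairs, so no pairing correction applies.

-9680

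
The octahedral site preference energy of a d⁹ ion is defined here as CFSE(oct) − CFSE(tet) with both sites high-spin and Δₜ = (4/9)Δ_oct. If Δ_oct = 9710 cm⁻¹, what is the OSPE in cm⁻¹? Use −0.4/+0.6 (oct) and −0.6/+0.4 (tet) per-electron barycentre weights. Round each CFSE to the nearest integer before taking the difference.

-4100

In an octahedral site d⁹ (HS) is t₂g⁶ eg³, giving CFSE(oct) = -0.6Δ_oct = -5826 cm⁻¹.
Tetrahedral e⁴ t₂⁵ gives -0.4Δₜ = -0.4 × (4/9) × 9710 = -1726 cm⁻¹.
OSPE = -5826 − (-1726) = -4100 cm⁻¹.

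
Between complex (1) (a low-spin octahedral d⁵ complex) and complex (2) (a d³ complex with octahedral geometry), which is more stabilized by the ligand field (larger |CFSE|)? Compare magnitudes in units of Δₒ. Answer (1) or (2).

(1): t2g^5 e_g^0, CFSE = -2.0Δₒ.
(2): t₂g³ eg⁰, CFSE = -1.2Δₒ.
So (1) has the larger |CFSE|.

(1)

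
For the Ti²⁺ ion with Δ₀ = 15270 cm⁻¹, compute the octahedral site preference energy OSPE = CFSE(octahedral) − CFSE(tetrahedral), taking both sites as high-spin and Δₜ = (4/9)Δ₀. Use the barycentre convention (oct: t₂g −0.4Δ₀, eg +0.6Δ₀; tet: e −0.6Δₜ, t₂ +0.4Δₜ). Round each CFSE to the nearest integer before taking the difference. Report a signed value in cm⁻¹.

-4072

Ti sits in group 4; removing 2 electrons leaves Ti²⁺ with 4 − 2 = 2 d electrons.
Octahedral (high-spin): t₂g² eg⁰, CFSE = 2(−0.4) + 0(+0.6) = -0.8Δ₀ = -0.8 × 15270 = -12216 cm⁻¹.
In a tetrahedral site the filling is e² t₂⁰: CFSE(tet) = -1.2Δₜ = -1.2 × (4/9)(15270) = -8144 cm⁻¹.
OSPE = CFSE(oct) − CFSE(tet) = -12216 − (-8144) = -4072 cm⁻¹.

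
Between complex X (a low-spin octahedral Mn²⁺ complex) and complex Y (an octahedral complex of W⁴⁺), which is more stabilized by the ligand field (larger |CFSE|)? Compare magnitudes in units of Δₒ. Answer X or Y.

X: Mn²⁺: group 7, so d-count = 7 − 2 = 5; t₂g⁵ eg⁰, CFSE = -2.0Δₒ.
Y: W⁴⁺: group 6, so d-count = 6 − 4 = 2; t2g^2 e_g^0, CFSE = -0.8Δₒ.
So X has the larger |CFSE|.

X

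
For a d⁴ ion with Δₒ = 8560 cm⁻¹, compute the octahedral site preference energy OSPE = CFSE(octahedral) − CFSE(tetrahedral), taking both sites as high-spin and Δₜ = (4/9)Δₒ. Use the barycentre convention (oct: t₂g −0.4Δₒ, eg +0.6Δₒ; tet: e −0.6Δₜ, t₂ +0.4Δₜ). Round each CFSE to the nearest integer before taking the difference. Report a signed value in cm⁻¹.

In an octahedral site d⁴ (HS) is t₂g³ eg¹, giving CFSE(oct) = -0.6Δₒ = -5136 cm⁻¹.
Tetrahedral: e² t₂², CFSE = 2(−0.6) + 2(+0.4) = -0.4Δₜ = -0.4 × (4/9) × 8560 = -1522 cm⁻¹.
Subtracting, OSPE = -5136 − (-1522) = -3614 cm⁻¹.

-3614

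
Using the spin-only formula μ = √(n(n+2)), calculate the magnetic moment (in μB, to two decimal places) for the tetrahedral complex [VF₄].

1.73 μB

Each F⁻ contributes -1; 4 × (-1) = -4. With overall charge +0, V is in the +4 oxidation state.
V is in group 5, so V⁴⁺ is d¹ (5 − 4 = 1).
With tetrahedral geometry the complex is necessarily high-spin.
Configuration: e¹ t₂⁰ → 1 unpaired electron.
μ(spin-only) = √[1(1+2)] = √3 ≈ 1.73 μB.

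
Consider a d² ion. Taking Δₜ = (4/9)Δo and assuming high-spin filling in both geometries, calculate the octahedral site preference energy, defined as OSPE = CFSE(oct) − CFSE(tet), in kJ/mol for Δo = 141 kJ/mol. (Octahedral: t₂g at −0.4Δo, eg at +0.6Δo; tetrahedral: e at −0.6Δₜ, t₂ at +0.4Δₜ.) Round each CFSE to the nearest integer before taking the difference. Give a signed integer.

-38

In an octahedral site d² (HS) is t₂g² eg⁰, giving CFSE(oct) = -0.8Δo = -113 kJ/mol.
In a tetrahedral site the filling is e² t₂⁰: CFSE(tet) = -1.2Δₜ = -1.2 × (4/9)(141) = -75 kJ/mol.
OSPE = CFSE(oct) − CFSE(tet) = -113 − (-75) = -38 kJ/mol.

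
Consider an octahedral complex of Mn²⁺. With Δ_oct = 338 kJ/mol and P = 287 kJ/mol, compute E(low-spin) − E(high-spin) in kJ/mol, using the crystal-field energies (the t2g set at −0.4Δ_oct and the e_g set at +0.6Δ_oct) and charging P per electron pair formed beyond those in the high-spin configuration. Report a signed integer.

-102

Mn is in group 7, so Mn²⁺ is d⁵ (7 − 2 = 5).
High-spin d⁵ fills as t2g^3 e_g^2 with CFSE 3(−0.4) + 2(+0.6) = 0.0Δ_oct = 0 kJ/mol.
Low-spin: t2g^5 e_g^0, orbital CFSE = -2.0Δ_oct = -676 kJ/mol; plus 2 excess pairs × P = +574 kJ/mol; total -102 kJ/mol.
E(LS) − E(HS) = -102 − (0) = -102 kJ/mol.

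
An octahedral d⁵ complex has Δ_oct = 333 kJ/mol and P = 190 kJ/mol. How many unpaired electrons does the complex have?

1

Δ_oct > P, so pairing is preferred: the ground state is low-spin.
Configuration: t₂g⁵ eg⁰.
Unpaired electrons: 1.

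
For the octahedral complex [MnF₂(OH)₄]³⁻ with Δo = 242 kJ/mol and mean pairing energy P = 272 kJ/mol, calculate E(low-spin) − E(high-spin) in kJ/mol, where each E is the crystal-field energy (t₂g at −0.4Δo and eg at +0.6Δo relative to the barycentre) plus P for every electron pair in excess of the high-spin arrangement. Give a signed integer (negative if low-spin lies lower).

Ligand charges: 2×(-1) from F⁻ and 4×(-1) from OH⁻ sum to -6; with overall charge -3, Mn is +3.
Mn is in group 7, so Mn³⁺ is d⁴ (7 − 3 = 4).
In the high-spin limit (t₂g³ eg¹) the orbital term is -0.6Δo = -145 kJ/mol, with no excess pairing.
Low-spin: t₂g⁴ eg⁰, orbital CFSE = -1.6Δo = -387 kJ/mol; plus 1 excess pair × P = +272 kJ/mol; total -115 kJ/mol.
Thus E(LS) − E(HS) = 30 kJ/mol.

30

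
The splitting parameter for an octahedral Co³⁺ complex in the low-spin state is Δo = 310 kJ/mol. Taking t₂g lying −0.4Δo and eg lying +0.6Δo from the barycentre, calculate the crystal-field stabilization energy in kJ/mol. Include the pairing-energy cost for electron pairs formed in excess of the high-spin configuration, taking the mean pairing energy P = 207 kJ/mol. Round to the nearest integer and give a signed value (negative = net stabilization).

-330

Group 9 minus oxidation state +3 gives a d⁶ configuration for Co³⁺.
The d⁶ electrons fill as t₂g⁶ eg⁰.
The orbital stabilization is -2.4Δo = -2.4 × 310 = -744 kJ/mol.
High-spin d⁶ would be t₂g⁴ eg² with 1 pair; low-spin has 3, so 2 excess pairs cost +2P = +414 kJ/mol.
Net CFSE = -744 + 414 = -330 kJ/mol.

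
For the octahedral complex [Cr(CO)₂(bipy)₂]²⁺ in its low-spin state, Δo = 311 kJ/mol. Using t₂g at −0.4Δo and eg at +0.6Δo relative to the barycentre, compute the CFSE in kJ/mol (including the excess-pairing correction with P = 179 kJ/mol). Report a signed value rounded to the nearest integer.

-319

Ligand charges: 2×(+0) from CO and 2×(+0) from bipy sum to +0; with overall charge +2, Cr is +2.
Cr sits in group 6; removing 2 electrons leaves Cr²⁺ with 6 − 2 = 4 d electrons.
Electron filling gives t₂g⁴ eg⁰.
Orbital CFSE = 4(-0.4) + 0(0.6) = -1.6Δo = -1.6 × 311 = -498 kJ/mol.
Relative to high-spin t₂g³ eg¹ (0 paired), the low-spin configuration has 1 additional pair, contributing +1 × 179 = +179 kJ/mol.
Combining: -498 + 179 = -319 kJ/mol.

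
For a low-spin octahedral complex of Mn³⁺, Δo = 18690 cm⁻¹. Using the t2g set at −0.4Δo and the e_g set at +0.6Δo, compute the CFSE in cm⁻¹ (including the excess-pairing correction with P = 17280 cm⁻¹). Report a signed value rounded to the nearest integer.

-12624

Mn is in group 7, so Mn³⁺ is d⁴ (7 − 3 = 4).
Configuration: t2g^4 e_g^0.
CFSE(orbital) = 4×(-0.4Δo) + 0×(0.6Δo) = -1.6Δo; with Δo = 18690 cm⁻¹ that is -29904 cm⁻¹.
Relative to high-spin t2g^3 e_g^1 (0 paired), the low-spin configuration has 1 additional pair, contributing +1 × 17280 = +17280 cm⁻¹.
Overall CFSE = -29904 + 17280 = -12624 cm⁻¹.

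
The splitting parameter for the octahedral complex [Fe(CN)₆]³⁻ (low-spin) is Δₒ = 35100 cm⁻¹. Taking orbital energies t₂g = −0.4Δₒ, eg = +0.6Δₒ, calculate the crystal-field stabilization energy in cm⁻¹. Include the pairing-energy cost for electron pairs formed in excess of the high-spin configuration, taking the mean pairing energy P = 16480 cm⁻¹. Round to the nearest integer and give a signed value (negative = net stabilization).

Each CN⁻ contributes -1; 6 × (-1) = -6. With overall charge -3, Fe is in the +3 oxidation state.
Fe³⁺: group 8, so d-count = 8 − 3 = 5.
The d⁵ electrons fill as t₂g⁵ eg⁰.
The orbital stabilization is -2.0Δₒ = -2.0 × 35100 = -70200 cm⁻¹.
Relative to high-spin t₂g³ eg² (0 paired), the low-spin configuration has 2 additional pairs, contributing +2 × 16480 = +32960 cm⁻¹.
Overall CFSE = -70200 + 32960 = -37240 cm⁻¹.

-37240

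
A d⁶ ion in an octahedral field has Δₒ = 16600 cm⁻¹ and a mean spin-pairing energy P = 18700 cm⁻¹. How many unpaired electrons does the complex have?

4

Since Δₒ = 16600 cm⁻¹ < P = 18700 cm⁻¹, the complex adopts the high-spin configuration.
That gives t₂g⁴ eg².
Unpaired electrons: 4.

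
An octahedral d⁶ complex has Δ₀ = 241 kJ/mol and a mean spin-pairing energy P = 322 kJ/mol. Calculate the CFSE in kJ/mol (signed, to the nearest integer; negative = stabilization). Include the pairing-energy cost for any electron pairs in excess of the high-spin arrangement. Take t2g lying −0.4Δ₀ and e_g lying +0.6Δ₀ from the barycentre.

Here Δ₀ < P (241 < 322), so the high-spin state is favoured.
That gives t2g^4 e_g^2.
Orbital CFSE = -0.4Δ₀ = -0.4 × 241 = -96 kJ/mol.
High-spin has no excess pairs, so no pairing correction applies.

-96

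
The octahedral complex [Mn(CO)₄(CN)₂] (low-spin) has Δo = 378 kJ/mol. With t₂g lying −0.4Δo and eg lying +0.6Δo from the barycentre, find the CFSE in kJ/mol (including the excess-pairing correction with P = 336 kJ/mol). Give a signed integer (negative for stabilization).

Ligand charges: 4×(+0) from CO and 2×(-1) from CN⁻ sum to -2; with overall charge +0, Mn is +2.
Group 7 minus oxidation state +2 gives a d⁵ configuration for Mn²⁺.
The d⁵ electrons fill as t₂g⁵ eg⁰.
Orbital CFSE = 5(-0.4) + 0(0.6) = -2.0Δo = -2.0 × 378 = -756 kJ/mol.
Relative to high-spin t₂g³ eg² (0 paired), the low-spin configuration has 2 additional pairs, contributing +2 × 336 = +672 kJ/mol.
Net CFSE = -756 + 672 = -84 kJ/mol.

-84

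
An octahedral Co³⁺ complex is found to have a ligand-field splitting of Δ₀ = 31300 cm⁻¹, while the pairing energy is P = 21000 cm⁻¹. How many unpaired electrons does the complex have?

0

Group 9 minus oxidation state +3 gives a d⁶ configuration for Co³⁺.
Since Δ₀ = 31300 cm⁻¹ > P = 21000 cm⁻¹, the complex adopts the low-spin configuration.
Configuration: t2g^6 e_g^0.
Unpaired electrons: 0.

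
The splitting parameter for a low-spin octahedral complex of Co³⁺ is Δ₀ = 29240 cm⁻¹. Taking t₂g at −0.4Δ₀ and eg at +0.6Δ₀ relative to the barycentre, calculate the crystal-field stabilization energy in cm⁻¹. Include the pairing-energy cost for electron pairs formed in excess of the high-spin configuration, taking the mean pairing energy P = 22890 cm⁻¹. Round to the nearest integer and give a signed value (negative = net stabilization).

Group 9 minus oxidation state +3 gives a d⁶ configuration for Co³⁺.
Electron filling gives t₂g⁶ eg⁰.
CFSE(orbital) = 6×(-0.4Δ₀) + 0×(0.6Δ₀) = -2.4Δ₀; with Δ₀ = 29240 cm⁻¹ that is -70176 cm⁻¹.
Relative to high-spin t₂g⁴ eg² (1 paired), the low-spin configuration has 2 additional pairs, contributing +2 × 22890 = +45780 cm⁻¹.
Combining: -70176 + 45780 = -24396 cm⁻¹.

-24396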